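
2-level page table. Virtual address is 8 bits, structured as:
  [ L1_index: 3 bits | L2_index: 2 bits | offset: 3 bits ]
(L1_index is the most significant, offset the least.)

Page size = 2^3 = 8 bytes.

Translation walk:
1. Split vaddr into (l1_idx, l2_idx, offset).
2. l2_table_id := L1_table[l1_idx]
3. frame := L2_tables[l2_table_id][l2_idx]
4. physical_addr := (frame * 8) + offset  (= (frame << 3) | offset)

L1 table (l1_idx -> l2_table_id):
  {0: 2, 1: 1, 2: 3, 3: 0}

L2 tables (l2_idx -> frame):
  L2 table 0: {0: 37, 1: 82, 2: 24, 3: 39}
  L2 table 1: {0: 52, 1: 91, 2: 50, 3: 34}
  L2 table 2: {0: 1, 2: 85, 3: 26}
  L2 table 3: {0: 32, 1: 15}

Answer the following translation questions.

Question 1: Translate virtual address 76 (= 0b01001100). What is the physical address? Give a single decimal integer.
vaddr = 76 = 0b01001100
Split: l1_idx=2, l2_idx=1, offset=4
L1[2] = 3
L2[3][1] = 15
paddr = 15 * 8 + 4 = 124

Answer: 124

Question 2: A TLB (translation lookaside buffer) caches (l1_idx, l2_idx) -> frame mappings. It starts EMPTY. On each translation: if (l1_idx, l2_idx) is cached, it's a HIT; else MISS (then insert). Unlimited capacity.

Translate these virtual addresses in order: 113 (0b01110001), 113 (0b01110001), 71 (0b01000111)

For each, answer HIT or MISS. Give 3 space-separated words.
vaddr=113: (3,2) not in TLB -> MISS, insert
vaddr=113: (3,2) in TLB -> HIT
vaddr=71: (2,0) not in TLB -> MISS, insert

Answer: MISS HIT MISS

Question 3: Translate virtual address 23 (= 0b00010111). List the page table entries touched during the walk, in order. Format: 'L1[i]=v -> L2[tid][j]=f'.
Answer: L1[0]=2 -> L2[2][2]=85

Derivation:
vaddr = 23 = 0b00010111
Split: l1_idx=0, l2_idx=2, offset=7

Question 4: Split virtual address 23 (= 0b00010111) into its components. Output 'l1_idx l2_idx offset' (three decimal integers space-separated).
vaddr = 23 = 0b00010111
  top 3 bits -> l1_idx = 0
  next 2 bits -> l2_idx = 2
  bottom 3 bits -> offset = 7

Answer: 0 2 7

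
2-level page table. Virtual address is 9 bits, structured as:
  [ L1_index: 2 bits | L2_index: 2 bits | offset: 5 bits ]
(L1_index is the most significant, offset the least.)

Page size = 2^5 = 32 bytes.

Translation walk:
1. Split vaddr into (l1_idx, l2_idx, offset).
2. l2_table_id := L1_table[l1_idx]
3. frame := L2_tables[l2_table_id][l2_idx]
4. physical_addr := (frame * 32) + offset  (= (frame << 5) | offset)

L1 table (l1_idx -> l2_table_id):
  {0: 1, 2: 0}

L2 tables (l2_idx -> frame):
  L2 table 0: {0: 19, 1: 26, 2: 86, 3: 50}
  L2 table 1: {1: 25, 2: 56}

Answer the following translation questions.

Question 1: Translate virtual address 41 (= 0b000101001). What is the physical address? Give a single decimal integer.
vaddr = 41 = 0b000101001
Split: l1_idx=0, l2_idx=1, offset=9
L1[0] = 1
L2[1][1] = 25
paddr = 25 * 32 + 9 = 809

Answer: 809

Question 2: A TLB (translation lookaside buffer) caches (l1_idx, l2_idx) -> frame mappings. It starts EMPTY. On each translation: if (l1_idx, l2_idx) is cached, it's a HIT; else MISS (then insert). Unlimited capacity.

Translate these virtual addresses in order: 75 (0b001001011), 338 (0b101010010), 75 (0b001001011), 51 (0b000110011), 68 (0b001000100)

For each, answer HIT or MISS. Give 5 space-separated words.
vaddr=75: (0,2) not in TLB -> MISS, insert
vaddr=338: (2,2) not in TLB -> MISS, insert
vaddr=75: (0,2) in TLB -> HIT
vaddr=51: (0,1) not in TLB -> MISS, insert
vaddr=68: (0,2) in TLB -> HIT

Answer: MISS MISS HIT MISS HIT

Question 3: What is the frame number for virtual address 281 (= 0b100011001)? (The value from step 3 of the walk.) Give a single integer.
Answer: 19

Derivation:
vaddr = 281: l1_idx=2, l2_idx=0
L1[2] = 0; L2[0][0] = 19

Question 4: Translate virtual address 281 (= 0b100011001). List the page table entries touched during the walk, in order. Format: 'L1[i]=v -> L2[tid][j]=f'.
Answer: L1[2]=0 -> L2[0][0]=19

Derivation:
vaddr = 281 = 0b100011001
Split: l1_idx=2, l2_idx=0, offset=25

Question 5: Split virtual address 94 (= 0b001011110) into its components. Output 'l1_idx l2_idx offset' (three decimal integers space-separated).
vaddr = 94 = 0b001011110
  top 2 bits -> l1_idx = 0
  next 2 bits -> l2_idx = 2
  bottom 5 bits -> offset = 30

Answer: 0 2 30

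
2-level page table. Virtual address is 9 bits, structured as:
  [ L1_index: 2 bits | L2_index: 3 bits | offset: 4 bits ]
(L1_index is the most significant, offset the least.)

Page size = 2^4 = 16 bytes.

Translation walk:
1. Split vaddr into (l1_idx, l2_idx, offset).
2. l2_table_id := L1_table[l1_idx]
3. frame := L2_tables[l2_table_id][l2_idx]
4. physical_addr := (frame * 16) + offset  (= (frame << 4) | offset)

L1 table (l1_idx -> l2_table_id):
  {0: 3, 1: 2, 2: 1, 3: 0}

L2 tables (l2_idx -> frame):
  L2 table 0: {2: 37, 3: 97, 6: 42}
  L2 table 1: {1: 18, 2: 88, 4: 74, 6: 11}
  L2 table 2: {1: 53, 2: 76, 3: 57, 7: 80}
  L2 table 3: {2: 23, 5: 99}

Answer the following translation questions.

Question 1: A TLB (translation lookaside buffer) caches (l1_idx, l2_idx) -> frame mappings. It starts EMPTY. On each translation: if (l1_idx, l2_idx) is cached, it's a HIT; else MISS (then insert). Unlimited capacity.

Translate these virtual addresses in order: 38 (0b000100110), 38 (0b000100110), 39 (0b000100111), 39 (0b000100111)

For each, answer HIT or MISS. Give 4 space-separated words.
vaddr=38: (0,2) not in TLB -> MISS, insert
vaddr=38: (0,2) in TLB -> HIT
vaddr=39: (0,2) in TLB -> HIT
vaddr=39: (0,2) in TLB -> HIT

Answer: MISS HIT HIT HIT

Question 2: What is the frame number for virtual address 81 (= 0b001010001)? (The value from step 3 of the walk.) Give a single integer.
vaddr = 81: l1_idx=0, l2_idx=5
L1[0] = 3; L2[3][5] = 99

Answer: 99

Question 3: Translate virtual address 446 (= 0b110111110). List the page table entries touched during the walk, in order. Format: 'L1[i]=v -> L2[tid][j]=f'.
vaddr = 446 = 0b110111110
Split: l1_idx=3, l2_idx=3, offset=14

Answer: L1[3]=0 -> L2[0][3]=97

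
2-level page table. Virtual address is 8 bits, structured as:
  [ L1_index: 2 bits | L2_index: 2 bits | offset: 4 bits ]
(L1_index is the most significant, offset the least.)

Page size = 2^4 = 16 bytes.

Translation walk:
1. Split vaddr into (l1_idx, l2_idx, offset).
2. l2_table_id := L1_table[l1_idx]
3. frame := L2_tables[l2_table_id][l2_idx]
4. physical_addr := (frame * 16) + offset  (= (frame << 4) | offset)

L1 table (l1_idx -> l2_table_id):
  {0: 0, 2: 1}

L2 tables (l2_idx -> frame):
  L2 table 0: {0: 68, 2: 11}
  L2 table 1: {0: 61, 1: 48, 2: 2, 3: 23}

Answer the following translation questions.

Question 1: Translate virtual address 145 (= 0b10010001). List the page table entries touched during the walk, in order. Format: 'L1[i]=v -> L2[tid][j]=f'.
Answer: L1[2]=1 -> L2[1][1]=48

Derivation:
vaddr = 145 = 0b10010001
Split: l1_idx=2, l2_idx=1, offset=1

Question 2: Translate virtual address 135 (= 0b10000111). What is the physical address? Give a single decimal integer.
vaddr = 135 = 0b10000111
Split: l1_idx=2, l2_idx=0, offset=7
L1[2] = 1
L2[1][0] = 61
paddr = 61 * 16 + 7 = 983

Answer: 983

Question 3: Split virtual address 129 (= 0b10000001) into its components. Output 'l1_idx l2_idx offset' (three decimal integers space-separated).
vaddr = 129 = 0b10000001
  top 2 bits -> l1_idx = 2
  next 2 bits -> l2_idx = 0
  bottom 4 bits -> offset = 1

Answer: 2 0 1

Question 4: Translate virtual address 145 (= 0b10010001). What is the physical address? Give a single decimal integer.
Answer: 769

Derivation:
vaddr = 145 = 0b10010001
Split: l1_idx=2, l2_idx=1, offset=1
L1[2] = 1
L2[1][1] = 48
paddr = 48 * 16 + 1 = 769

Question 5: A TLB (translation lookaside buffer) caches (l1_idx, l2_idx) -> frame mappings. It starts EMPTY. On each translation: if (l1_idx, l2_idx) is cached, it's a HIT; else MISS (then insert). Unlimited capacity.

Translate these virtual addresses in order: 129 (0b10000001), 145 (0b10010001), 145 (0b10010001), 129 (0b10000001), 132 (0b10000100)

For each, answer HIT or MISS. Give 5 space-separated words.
Answer: MISS MISS HIT HIT HIT

Derivation:
vaddr=129: (2,0) not in TLB -> MISS, insert
vaddr=145: (2,1) not in TLB -> MISS, insert
vaddr=145: (2,1) in TLB -> HIT
vaddr=129: (2,0) in TLB -> HIT
vaddr=132: (2,0) in TLB -> HIT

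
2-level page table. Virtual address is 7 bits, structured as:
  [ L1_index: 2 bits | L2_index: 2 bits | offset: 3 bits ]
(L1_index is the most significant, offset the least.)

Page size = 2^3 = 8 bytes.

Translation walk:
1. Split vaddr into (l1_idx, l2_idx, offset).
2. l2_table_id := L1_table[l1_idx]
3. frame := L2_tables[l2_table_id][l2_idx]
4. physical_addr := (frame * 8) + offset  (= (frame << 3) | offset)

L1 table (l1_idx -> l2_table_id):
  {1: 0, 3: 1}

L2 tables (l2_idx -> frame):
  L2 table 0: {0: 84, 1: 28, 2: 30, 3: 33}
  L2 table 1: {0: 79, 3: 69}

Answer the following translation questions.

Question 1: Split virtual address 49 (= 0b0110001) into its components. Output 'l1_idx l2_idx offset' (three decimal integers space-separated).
Answer: 1 2 1

Derivation:
vaddr = 49 = 0b0110001
  top 2 bits -> l1_idx = 1
  next 2 bits -> l2_idx = 2
  bottom 3 bits -> offset = 1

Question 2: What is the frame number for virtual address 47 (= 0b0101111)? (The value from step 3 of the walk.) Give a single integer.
Answer: 28

Derivation:
vaddr = 47: l1_idx=1, l2_idx=1
L1[1] = 0; L2[0][1] = 28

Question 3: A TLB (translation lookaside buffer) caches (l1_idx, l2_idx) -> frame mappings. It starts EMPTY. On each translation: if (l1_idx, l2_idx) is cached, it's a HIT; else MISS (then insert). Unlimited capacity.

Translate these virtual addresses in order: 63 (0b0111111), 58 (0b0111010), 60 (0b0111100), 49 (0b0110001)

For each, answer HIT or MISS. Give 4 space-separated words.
Answer: MISS HIT HIT MISS

Derivation:
vaddr=63: (1,3) not in TLB -> MISS, insert
vaddr=58: (1,3) in TLB -> HIT
vaddr=60: (1,3) in TLB -> HIT
vaddr=49: (1,2) not in TLB -> MISS, insert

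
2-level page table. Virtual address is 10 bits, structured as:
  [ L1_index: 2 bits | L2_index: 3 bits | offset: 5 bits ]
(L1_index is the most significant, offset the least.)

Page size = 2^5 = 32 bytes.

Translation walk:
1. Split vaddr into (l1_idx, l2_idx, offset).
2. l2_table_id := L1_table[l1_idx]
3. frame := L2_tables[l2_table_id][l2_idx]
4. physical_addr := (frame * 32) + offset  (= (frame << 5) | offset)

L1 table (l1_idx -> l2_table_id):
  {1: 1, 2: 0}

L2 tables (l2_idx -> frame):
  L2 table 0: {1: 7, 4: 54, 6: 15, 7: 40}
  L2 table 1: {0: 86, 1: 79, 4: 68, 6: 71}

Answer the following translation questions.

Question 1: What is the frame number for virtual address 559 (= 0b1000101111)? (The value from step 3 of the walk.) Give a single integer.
vaddr = 559: l1_idx=2, l2_idx=1
L1[2] = 0; L2[0][1] = 7

Answer: 7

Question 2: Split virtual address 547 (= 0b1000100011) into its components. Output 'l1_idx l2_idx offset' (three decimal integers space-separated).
Answer: 2 1 3

Derivation:
vaddr = 547 = 0b1000100011
  top 2 bits -> l1_idx = 2
  next 3 bits -> l2_idx = 1
  bottom 5 bits -> offset = 3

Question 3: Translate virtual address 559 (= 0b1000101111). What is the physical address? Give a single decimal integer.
Answer: 239

Derivation:
vaddr = 559 = 0b1000101111
Split: l1_idx=2, l2_idx=1, offset=15
L1[2] = 0
L2[0][1] = 7
paddr = 7 * 32 + 15 = 239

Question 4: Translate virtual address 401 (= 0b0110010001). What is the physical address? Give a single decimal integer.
vaddr = 401 = 0b0110010001
Split: l1_idx=1, l2_idx=4, offset=17
L1[1] = 1
L2[1][4] = 68
paddr = 68 * 32 + 17 = 2193

Answer: 2193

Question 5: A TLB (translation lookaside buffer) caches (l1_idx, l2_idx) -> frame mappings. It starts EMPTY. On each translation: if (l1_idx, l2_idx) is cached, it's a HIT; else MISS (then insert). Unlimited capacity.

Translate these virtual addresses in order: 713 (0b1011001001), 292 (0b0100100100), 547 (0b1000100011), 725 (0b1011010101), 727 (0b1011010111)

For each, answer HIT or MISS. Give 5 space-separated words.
Answer: MISS MISS MISS HIT HIT

Derivation:
vaddr=713: (2,6) not in TLB -> MISS, insert
vaddr=292: (1,1) not in TLB -> MISS, insert
vaddr=547: (2,1) not in TLB -> MISS, insert
vaddr=725: (2,6) in TLB -> HIT
vaddr=727: (2,6) in TLB -> HIT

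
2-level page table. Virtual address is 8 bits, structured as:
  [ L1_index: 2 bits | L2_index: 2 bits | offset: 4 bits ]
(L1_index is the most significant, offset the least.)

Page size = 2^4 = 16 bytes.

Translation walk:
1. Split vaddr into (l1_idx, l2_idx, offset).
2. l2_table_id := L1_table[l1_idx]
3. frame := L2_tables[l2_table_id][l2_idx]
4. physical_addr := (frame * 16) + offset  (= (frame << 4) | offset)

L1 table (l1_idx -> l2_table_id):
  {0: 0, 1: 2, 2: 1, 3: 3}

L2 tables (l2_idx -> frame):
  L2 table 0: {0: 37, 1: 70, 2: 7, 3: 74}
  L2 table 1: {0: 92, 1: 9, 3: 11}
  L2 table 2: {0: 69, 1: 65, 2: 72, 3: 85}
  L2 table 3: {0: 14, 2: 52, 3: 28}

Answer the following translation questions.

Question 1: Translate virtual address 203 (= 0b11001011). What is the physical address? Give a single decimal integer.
vaddr = 203 = 0b11001011
Split: l1_idx=3, l2_idx=0, offset=11
L1[3] = 3
L2[3][0] = 14
paddr = 14 * 16 + 11 = 235

Answer: 235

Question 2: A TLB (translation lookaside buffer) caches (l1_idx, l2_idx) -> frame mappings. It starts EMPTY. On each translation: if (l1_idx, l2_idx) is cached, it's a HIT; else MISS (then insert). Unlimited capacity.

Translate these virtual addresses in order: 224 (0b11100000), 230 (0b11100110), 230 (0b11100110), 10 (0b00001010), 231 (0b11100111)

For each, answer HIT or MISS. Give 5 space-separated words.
vaddr=224: (3,2) not in TLB -> MISS, insert
vaddr=230: (3,2) in TLB -> HIT
vaddr=230: (3,2) in TLB -> HIT
vaddr=10: (0,0) not in TLB -> MISS, insert
vaddr=231: (3,2) in TLB -> HIT

Answer: MISS HIT HIT MISS HIT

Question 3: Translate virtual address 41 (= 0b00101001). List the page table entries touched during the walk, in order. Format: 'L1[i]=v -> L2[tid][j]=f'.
Answer: L1[0]=0 -> L2[0][2]=7

Derivation:
vaddr = 41 = 0b00101001
Split: l1_idx=0, l2_idx=2, offset=9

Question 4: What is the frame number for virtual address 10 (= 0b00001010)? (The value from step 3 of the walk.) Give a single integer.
vaddr = 10: l1_idx=0, l2_idx=0
L1[0] = 0; L2[0][0] = 37

Answer: 37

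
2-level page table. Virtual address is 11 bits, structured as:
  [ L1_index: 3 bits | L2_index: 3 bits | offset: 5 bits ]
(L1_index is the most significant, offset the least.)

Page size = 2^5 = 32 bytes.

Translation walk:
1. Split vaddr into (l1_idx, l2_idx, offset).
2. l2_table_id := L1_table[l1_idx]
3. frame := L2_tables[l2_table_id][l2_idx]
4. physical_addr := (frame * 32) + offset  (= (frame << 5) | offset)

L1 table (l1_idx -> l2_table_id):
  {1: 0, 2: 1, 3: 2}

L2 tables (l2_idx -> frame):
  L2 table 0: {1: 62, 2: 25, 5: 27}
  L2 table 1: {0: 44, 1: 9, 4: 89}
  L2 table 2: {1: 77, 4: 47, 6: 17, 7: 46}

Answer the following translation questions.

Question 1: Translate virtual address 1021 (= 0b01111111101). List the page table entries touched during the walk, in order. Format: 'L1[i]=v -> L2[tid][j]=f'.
vaddr = 1021 = 0b01111111101
Split: l1_idx=3, l2_idx=7, offset=29

Answer: L1[3]=2 -> L2[2][7]=46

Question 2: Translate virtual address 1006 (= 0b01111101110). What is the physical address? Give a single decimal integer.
Answer: 1486

Derivation:
vaddr = 1006 = 0b01111101110
Split: l1_idx=3, l2_idx=7, offset=14
L1[3] = 2
L2[2][7] = 46
paddr = 46 * 32 + 14 = 1486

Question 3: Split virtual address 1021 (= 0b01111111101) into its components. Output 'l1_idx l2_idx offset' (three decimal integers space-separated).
Answer: 3 7 29

Derivation:
vaddr = 1021 = 0b01111111101
  top 3 bits -> l1_idx = 3
  next 3 bits -> l2_idx = 7
  bottom 5 bits -> offset = 29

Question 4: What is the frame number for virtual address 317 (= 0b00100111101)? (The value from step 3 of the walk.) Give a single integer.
Answer: 62

Derivation:
vaddr = 317: l1_idx=1, l2_idx=1
L1[1] = 0; L2[0][1] = 62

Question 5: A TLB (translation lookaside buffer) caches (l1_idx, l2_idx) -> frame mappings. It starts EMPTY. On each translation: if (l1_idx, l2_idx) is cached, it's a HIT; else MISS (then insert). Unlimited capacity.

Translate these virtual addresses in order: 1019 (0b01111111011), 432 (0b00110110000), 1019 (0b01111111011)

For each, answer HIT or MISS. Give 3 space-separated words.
vaddr=1019: (3,7) not in TLB -> MISS, insert
vaddr=432: (1,5) not in TLB -> MISS, insert
vaddr=1019: (3,7) in TLB -> HIT

Answer: MISS MISS HIT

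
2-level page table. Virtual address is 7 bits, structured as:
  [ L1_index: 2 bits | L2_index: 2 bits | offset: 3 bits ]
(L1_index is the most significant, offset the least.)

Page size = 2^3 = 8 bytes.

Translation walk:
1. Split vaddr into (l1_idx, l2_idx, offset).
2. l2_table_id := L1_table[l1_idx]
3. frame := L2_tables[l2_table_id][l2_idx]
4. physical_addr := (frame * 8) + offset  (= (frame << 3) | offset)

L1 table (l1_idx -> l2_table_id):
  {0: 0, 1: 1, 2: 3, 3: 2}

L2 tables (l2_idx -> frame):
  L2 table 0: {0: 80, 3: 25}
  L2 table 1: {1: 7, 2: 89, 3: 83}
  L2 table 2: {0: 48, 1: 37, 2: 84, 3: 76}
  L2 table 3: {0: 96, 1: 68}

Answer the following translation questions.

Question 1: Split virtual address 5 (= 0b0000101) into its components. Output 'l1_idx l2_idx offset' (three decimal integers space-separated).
Answer: 0 0 5

Derivation:
vaddr = 5 = 0b0000101
  top 2 bits -> l1_idx = 0
  next 2 bits -> l2_idx = 0
  bottom 3 bits -> offset = 5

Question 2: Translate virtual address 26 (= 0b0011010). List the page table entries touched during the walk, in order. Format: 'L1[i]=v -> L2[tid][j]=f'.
Answer: L1[0]=0 -> L2[0][3]=25

Derivation:
vaddr = 26 = 0b0011010
Split: l1_idx=0, l2_idx=3, offset=2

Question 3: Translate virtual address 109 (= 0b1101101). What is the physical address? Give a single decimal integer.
Answer: 301

Derivation:
vaddr = 109 = 0b1101101
Split: l1_idx=3, l2_idx=1, offset=5
L1[3] = 2
L2[2][1] = 37
paddr = 37 * 8 + 5 = 301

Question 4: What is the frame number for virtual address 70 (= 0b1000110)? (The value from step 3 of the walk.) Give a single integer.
vaddr = 70: l1_idx=2, l2_idx=0
L1[2] = 3; L2[3][0] = 96

Answer: 96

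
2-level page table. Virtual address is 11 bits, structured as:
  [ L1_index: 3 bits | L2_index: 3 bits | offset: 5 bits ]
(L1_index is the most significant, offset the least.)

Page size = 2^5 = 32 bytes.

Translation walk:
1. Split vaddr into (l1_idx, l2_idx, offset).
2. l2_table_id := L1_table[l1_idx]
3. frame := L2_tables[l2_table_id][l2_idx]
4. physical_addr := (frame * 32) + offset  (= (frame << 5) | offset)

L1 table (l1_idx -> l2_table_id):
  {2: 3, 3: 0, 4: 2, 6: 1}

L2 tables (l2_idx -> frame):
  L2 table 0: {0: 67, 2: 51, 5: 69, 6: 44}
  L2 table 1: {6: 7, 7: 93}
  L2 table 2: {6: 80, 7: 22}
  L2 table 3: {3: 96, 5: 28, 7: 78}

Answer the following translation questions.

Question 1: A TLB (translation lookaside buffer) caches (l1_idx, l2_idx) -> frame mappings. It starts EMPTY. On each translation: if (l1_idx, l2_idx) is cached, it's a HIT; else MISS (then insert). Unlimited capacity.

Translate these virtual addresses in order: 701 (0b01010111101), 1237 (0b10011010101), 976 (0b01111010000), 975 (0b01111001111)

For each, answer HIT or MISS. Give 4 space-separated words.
vaddr=701: (2,5) not in TLB -> MISS, insert
vaddr=1237: (4,6) not in TLB -> MISS, insert
vaddr=976: (3,6) not in TLB -> MISS, insert
vaddr=975: (3,6) in TLB -> HIT

Answer: MISS MISS MISS HIT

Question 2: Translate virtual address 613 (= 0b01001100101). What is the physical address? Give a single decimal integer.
Answer: 3077

Derivation:
vaddr = 613 = 0b01001100101
Split: l1_idx=2, l2_idx=3, offset=5
L1[2] = 3
L2[3][3] = 96
paddr = 96 * 32 + 5 = 3077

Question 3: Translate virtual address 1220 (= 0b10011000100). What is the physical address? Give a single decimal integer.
vaddr = 1220 = 0b10011000100
Split: l1_idx=4, l2_idx=6, offset=4
L1[4] = 2
L2[2][6] = 80
paddr = 80 * 32 + 4 = 2564

Answer: 2564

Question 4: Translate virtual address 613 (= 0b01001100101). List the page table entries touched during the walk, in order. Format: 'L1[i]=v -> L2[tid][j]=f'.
Answer: L1[2]=3 -> L2[3][3]=96

Derivation:
vaddr = 613 = 0b01001100101
Split: l1_idx=2, l2_idx=3, offset=5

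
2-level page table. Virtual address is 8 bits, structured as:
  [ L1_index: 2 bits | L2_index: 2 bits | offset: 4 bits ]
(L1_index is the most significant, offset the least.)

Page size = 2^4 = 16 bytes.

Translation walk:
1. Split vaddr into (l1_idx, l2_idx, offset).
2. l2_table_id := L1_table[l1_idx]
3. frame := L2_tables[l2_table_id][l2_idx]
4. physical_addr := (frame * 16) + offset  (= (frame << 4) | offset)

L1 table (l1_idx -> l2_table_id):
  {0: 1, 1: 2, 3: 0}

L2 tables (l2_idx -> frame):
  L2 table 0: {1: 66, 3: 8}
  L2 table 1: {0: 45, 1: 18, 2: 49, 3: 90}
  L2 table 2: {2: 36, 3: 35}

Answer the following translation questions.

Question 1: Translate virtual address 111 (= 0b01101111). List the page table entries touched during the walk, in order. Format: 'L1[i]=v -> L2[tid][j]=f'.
vaddr = 111 = 0b01101111
Split: l1_idx=1, l2_idx=2, offset=15

Answer: L1[1]=2 -> L2[2][2]=36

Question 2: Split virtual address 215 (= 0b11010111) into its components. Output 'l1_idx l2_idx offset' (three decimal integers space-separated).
vaddr = 215 = 0b11010111
  top 2 bits -> l1_idx = 3
  next 2 bits -> l2_idx = 1
  bottom 4 bits -> offset = 7

Answer: 3 1 7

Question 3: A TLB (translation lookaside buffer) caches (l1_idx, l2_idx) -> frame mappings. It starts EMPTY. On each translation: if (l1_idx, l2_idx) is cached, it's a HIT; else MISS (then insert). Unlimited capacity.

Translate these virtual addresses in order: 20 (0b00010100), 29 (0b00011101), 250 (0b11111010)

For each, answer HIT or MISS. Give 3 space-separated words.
vaddr=20: (0,1) not in TLB -> MISS, insert
vaddr=29: (0,1) in TLB -> HIT
vaddr=250: (3,3) not in TLB -> MISS, insert

Answer: MISS HIT MISS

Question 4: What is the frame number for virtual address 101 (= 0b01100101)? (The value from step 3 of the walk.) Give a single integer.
vaddr = 101: l1_idx=1, l2_idx=2
L1[1] = 2; L2[2][2] = 36

Answer: 36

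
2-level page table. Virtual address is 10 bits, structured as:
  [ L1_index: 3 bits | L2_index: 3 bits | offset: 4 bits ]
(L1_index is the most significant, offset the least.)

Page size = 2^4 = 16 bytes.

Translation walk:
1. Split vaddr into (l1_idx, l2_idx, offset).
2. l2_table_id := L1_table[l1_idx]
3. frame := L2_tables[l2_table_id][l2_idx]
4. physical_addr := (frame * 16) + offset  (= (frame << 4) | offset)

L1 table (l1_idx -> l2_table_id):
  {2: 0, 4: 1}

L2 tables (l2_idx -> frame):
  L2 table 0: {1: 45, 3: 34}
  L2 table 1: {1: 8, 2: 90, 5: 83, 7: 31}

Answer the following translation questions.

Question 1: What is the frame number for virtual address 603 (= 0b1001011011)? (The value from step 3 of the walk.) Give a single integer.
vaddr = 603: l1_idx=4, l2_idx=5
L1[4] = 1; L2[1][5] = 83

Answer: 83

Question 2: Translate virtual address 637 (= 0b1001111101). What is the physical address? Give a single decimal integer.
vaddr = 637 = 0b1001111101
Split: l1_idx=4, l2_idx=7, offset=13
L1[4] = 1
L2[1][7] = 31
paddr = 31 * 16 + 13 = 509

Answer: 509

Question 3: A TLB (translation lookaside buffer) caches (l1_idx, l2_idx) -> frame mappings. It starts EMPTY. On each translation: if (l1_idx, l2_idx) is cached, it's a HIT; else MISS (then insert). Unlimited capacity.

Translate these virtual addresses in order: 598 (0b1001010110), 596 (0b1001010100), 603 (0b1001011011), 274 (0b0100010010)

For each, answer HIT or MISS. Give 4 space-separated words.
Answer: MISS HIT HIT MISS

Derivation:
vaddr=598: (4,5) not in TLB -> MISS, insert
vaddr=596: (4,5) in TLB -> HIT
vaddr=603: (4,5) in TLB -> HIT
vaddr=274: (2,1) not in TLB -> MISS, insert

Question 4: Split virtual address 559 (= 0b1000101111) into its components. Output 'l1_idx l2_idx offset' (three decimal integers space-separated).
Answer: 4 2 15

Derivation:
vaddr = 559 = 0b1000101111
  top 3 bits -> l1_idx = 4
  next 3 bits -> l2_idx = 2
  bottom 4 bits -> offset = 15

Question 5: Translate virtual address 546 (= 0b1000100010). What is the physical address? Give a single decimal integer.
vaddr = 546 = 0b1000100010
Split: l1_idx=4, l2_idx=2, offset=2
L1[4] = 1
L2[1][2] = 90
paddr = 90 * 16 + 2 = 1442

Answer: 1442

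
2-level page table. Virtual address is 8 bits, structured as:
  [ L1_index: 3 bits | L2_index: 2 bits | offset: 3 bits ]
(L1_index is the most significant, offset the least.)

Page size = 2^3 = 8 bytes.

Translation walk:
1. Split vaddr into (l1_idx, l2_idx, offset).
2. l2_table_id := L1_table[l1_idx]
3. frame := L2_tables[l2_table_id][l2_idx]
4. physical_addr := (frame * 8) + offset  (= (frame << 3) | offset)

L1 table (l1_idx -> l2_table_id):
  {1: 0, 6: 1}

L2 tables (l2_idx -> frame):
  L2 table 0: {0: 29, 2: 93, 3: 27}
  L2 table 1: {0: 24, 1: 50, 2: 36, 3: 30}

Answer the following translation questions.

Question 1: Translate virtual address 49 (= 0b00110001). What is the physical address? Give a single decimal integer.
Answer: 745

Derivation:
vaddr = 49 = 0b00110001
Split: l1_idx=1, l2_idx=2, offset=1
L1[1] = 0
L2[0][2] = 93
paddr = 93 * 8 + 1 = 745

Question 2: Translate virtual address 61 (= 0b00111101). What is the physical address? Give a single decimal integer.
Answer: 221

Derivation:
vaddr = 61 = 0b00111101
Split: l1_idx=1, l2_idx=3, offset=5
L1[1] = 0
L2[0][3] = 27
paddr = 27 * 8 + 5 = 221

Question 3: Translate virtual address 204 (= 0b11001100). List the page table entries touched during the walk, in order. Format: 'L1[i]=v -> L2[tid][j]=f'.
Answer: L1[6]=1 -> L2[1][1]=50

Derivation:
vaddr = 204 = 0b11001100
Split: l1_idx=6, l2_idx=1, offset=4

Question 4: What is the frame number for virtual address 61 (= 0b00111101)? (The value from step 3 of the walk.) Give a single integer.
vaddr = 61: l1_idx=1, l2_idx=3
L1[1] = 0; L2[0][3] = 27

Answer: 27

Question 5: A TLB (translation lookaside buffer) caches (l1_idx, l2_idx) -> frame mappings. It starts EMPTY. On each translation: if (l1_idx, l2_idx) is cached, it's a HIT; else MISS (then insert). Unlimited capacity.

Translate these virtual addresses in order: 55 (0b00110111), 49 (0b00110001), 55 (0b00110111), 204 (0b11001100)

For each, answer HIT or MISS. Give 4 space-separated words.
vaddr=55: (1,2) not in TLB -> MISS, insert
vaddr=49: (1,2) in TLB -> HIT
vaddr=55: (1,2) in TLB -> HIT
vaddr=204: (6,1) not in TLB -> MISS, insert

Answer: MISS HIT HIT MISS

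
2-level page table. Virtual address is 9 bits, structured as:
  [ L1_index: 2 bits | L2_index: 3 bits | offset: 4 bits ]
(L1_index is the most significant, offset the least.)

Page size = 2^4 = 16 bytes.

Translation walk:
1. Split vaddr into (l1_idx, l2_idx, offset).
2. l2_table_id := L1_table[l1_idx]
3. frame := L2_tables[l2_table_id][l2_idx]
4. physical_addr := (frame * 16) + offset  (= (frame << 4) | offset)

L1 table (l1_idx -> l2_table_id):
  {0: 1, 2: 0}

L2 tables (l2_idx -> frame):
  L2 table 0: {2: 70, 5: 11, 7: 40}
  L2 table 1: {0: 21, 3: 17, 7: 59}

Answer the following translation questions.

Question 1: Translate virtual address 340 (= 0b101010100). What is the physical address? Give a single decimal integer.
Answer: 180

Derivation:
vaddr = 340 = 0b101010100
Split: l1_idx=2, l2_idx=5, offset=4
L1[2] = 0
L2[0][5] = 11
paddr = 11 * 16 + 4 = 180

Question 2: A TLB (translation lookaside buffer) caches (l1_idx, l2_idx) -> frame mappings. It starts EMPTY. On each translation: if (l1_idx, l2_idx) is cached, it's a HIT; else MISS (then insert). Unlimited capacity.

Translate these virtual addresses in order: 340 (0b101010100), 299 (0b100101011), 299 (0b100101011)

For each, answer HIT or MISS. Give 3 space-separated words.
vaddr=340: (2,5) not in TLB -> MISS, insert
vaddr=299: (2,2) not in TLB -> MISS, insert
vaddr=299: (2,2) in TLB -> HIT

Answer: MISS MISS HIT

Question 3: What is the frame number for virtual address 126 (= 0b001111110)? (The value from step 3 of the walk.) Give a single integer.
Answer: 59

Derivation:
vaddr = 126: l1_idx=0, l2_idx=7
L1[0] = 1; L2[1][7] = 59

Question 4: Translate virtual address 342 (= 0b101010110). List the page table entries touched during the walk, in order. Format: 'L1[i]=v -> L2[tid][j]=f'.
vaddr = 342 = 0b101010110
Split: l1_idx=2, l2_idx=5, offset=6

Answer: L1[2]=0 -> L2[0][5]=11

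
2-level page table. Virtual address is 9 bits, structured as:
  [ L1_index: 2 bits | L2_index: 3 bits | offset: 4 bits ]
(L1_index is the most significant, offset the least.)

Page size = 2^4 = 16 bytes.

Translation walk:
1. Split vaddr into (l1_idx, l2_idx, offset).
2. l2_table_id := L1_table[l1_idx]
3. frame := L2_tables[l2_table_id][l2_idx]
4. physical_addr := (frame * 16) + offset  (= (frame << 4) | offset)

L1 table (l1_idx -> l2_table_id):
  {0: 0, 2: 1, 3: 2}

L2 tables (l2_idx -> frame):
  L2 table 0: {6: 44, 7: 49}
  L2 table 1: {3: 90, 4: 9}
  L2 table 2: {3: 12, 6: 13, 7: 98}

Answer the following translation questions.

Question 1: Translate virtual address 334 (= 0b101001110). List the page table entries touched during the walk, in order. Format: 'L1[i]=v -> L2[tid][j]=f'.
vaddr = 334 = 0b101001110
Split: l1_idx=2, l2_idx=4, offset=14

Answer: L1[2]=1 -> L2[1][4]=9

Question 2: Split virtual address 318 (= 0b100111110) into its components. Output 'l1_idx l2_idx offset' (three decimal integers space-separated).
Answer: 2 3 14

Derivation:
vaddr = 318 = 0b100111110
  top 2 bits -> l1_idx = 2
  next 3 bits -> l2_idx = 3
  bottom 4 bits -> offset = 14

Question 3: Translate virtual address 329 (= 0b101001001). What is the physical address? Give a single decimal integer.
Answer: 153

Derivation:
vaddr = 329 = 0b101001001
Split: l1_idx=2, l2_idx=4, offset=9
L1[2] = 1
L2[1][4] = 9
paddr = 9 * 16 + 9 = 153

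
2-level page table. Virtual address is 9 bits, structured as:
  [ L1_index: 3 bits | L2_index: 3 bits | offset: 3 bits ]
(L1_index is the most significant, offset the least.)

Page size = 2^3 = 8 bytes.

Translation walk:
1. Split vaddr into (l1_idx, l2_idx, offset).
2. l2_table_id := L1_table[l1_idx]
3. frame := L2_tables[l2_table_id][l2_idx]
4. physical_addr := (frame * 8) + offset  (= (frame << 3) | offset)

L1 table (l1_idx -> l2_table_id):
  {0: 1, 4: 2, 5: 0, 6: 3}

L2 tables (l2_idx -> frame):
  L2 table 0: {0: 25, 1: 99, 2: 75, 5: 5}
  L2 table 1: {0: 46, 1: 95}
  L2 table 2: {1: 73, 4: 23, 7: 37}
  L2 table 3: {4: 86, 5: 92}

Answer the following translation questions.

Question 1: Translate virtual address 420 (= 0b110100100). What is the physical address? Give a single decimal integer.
Answer: 692

Derivation:
vaddr = 420 = 0b110100100
Split: l1_idx=6, l2_idx=4, offset=4
L1[6] = 3
L2[3][4] = 86
paddr = 86 * 8 + 4 = 692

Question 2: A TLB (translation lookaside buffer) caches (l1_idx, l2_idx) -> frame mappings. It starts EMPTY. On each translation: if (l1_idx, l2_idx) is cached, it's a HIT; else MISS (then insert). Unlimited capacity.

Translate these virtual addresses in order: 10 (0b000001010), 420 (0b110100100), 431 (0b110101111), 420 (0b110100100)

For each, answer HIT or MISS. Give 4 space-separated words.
Answer: MISS MISS MISS HIT

Derivation:
vaddr=10: (0,1) not in TLB -> MISS, insert
vaddr=420: (6,4) not in TLB -> MISS, insert
vaddr=431: (6,5) not in TLB -> MISS, insert
vaddr=420: (6,4) in TLB -> HIT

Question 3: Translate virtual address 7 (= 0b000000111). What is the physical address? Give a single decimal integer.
Answer: 375

Derivation:
vaddr = 7 = 0b000000111
Split: l1_idx=0, l2_idx=0, offset=7
L1[0] = 1
L2[1][0] = 46
paddr = 46 * 8 + 7 = 375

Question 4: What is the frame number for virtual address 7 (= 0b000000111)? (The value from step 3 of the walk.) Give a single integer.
Answer: 46

Derivation:
vaddr = 7: l1_idx=0, l2_idx=0
L1[0] = 1; L2[1][0] = 46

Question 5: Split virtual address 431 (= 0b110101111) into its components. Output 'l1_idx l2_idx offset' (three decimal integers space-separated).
Answer: 6 5 7

Derivation:
vaddr = 431 = 0b110101111
  top 3 bits -> l1_idx = 6
  next 3 bits -> l2_idx = 5
  bottom 3 bits -> offset = 7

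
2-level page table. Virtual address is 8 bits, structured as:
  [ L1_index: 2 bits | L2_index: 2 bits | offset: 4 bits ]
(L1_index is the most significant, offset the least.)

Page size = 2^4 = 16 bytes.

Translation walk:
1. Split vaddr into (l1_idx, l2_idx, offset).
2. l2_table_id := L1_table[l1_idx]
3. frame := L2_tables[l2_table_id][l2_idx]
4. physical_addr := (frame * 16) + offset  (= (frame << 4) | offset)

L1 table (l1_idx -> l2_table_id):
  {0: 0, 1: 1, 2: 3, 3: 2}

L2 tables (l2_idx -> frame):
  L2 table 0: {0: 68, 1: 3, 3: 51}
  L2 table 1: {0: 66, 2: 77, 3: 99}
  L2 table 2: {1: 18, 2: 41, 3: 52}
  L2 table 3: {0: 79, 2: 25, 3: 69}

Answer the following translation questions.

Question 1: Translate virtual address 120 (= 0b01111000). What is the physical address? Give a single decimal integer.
Answer: 1592

Derivation:
vaddr = 120 = 0b01111000
Split: l1_idx=1, l2_idx=3, offset=8
L1[1] = 1
L2[1][3] = 99
paddr = 99 * 16 + 8 = 1592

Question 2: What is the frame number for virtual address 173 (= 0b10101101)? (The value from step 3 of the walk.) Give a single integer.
Answer: 25

Derivation:
vaddr = 173: l1_idx=2, l2_idx=2
L1[2] = 3; L2[3][2] = 25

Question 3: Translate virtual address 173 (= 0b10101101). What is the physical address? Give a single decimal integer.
Answer: 413

Derivation:
vaddr = 173 = 0b10101101
Split: l1_idx=2, l2_idx=2, offset=13
L1[2] = 3
L2[3][2] = 25
paddr = 25 * 16 + 13 = 413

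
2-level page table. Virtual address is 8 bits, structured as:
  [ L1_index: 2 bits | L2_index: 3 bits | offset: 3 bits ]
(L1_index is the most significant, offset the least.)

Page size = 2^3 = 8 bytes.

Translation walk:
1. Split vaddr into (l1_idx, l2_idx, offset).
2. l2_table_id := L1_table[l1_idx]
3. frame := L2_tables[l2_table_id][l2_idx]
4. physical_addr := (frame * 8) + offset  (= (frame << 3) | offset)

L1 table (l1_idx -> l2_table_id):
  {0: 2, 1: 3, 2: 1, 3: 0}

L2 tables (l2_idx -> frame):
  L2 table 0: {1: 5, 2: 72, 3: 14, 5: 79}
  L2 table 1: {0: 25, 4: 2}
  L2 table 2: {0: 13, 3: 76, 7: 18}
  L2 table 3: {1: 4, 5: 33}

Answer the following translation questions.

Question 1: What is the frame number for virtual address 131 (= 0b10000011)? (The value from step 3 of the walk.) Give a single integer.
vaddr = 131: l1_idx=2, l2_idx=0
L1[2] = 1; L2[1][0] = 25

Answer: 25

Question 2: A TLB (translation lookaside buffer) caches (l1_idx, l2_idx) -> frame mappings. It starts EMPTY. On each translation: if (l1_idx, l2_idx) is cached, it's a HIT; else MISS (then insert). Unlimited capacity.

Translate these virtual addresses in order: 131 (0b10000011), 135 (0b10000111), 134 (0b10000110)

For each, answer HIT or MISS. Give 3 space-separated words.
Answer: MISS HIT HIT

Derivation:
vaddr=131: (2,0) not in TLB -> MISS, insert
vaddr=135: (2,0) in TLB -> HIT
vaddr=134: (2,0) in TLB -> HIT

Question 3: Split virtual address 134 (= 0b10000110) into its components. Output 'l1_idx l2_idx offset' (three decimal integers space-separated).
vaddr = 134 = 0b10000110
  top 2 bits -> l1_idx = 2
  next 3 bits -> l2_idx = 0
  bottom 3 bits -> offset = 6

Answer: 2 0 6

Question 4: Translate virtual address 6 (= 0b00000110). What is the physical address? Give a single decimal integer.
Answer: 110

Derivation:
vaddr = 6 = 0b00000110
Split: l1_idx=0, l2_idx=0, offset=6
L1[0] = 2
L2[2][0] = 13
paddr = 13 * 8 + 6 = 110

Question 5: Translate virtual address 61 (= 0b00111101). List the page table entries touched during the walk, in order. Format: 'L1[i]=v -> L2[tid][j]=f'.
vaddr = 61 = 0b00111101
Split: l1_idx=0, l2_idx=7, offset=5

Answer: L1[0]=2 -> L2[2][7]=18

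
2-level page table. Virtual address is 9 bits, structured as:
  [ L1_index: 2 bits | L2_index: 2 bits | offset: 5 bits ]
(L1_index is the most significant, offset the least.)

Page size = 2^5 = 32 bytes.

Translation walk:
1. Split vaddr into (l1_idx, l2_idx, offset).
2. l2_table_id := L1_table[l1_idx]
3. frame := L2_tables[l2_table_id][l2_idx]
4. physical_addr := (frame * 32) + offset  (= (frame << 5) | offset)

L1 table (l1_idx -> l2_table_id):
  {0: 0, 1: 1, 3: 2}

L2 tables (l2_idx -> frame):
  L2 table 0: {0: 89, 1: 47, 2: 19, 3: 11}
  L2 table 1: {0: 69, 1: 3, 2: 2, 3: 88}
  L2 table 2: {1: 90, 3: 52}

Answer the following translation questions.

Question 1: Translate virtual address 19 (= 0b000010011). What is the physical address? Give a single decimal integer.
vaddr = 19 = 0b000010011
Split: l1_idx=0, l2_idx=0, offset=19
L1[0] = 0
L2[0][0] = 89
paddr = 89 * 32 + 19 = 2867

Answer: 2867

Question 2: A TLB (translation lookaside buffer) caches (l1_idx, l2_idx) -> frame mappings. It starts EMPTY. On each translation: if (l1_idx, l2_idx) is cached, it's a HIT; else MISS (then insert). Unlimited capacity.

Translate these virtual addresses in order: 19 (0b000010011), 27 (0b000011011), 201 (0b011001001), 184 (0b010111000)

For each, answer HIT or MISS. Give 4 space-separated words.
Answer: MISS HIT MISS MISS

Derivation:
vaddr=19: (0,0) not in TLB -> MISS, insert
vaddr=27: (0,0) in TLB -> HIT
vaddr=201: (1,2) not in TLB -> MISS, insert
vaddr=184: (1,1) not in TLB -> MISS, insert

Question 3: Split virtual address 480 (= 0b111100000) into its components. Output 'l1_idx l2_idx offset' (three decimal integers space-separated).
vaddr = 480 = 0b111100000
  top 2 bits -> l1_idx = 3
  next 2 bits -> l2_idx = 3
  bottom 5 bits -> offset = 0

Answer: 3 3 0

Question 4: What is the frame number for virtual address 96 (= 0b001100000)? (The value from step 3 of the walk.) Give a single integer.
vaddr = 96: l1_idx=0, l2_idx=3
L1[0] = 0; L2[0][3] = 11

Answer: 11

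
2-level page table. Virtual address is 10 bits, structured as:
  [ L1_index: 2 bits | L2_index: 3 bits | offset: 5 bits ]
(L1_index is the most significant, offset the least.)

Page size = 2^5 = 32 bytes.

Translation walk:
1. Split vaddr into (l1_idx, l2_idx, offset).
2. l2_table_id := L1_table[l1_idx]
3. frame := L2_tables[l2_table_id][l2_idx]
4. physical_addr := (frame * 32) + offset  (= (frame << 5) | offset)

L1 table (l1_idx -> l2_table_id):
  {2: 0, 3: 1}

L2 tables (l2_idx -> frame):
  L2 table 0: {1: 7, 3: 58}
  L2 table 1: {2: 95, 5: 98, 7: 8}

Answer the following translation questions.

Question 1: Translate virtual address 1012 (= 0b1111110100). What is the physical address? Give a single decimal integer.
vaddr = 1012 = 0b1111110100
Split: l1_idx=3, l2_idx=7, offset=20
L1[3] = 1
L2[1][7] = 8
paddr = 8 * 32 + 20 = 276

Answer: 276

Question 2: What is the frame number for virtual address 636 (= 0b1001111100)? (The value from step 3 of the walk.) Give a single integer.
Answer: 58

Derivation:
vaddr = 636: l1_idx=2, l2_idx=3
L1[2] = 0; L2[0][3] = 58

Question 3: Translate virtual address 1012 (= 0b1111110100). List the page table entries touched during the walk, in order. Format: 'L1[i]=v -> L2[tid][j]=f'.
Answer: L1[3]=1 -> L2[1][7]=8

Derivation:
vaddr = 1012 = 0b1111110100
Split: l1_idx=3, l2_idx=7, offset=20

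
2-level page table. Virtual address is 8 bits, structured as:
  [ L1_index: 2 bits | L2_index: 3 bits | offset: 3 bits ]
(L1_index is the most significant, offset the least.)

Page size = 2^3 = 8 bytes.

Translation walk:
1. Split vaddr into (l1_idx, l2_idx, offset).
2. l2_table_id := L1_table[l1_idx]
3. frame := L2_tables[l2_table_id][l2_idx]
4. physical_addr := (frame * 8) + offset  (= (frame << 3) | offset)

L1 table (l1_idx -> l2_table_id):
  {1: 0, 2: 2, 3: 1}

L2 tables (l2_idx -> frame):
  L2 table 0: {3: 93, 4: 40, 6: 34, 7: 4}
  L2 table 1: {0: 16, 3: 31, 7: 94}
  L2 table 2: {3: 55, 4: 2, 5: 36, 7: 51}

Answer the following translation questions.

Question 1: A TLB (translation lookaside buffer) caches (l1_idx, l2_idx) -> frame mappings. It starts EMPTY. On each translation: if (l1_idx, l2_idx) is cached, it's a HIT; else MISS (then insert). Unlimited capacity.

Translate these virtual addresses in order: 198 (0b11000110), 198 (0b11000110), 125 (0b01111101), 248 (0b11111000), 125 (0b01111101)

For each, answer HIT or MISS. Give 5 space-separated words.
Answer: MISS HIT MISS MISS HIT

Derivation:
vaddr=198: (3,0) not in TLB -> MISS, insert
vaddr=198: (3,0) in TLB -> HIT
vaddr=125: (1,7) not in TLB -> MISS, insert
vaddr=248: (3,7) not in TLB -> MISS, insert
vaddr=125: (1,7) in TLB -> HIT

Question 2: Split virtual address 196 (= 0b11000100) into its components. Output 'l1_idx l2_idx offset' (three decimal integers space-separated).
vaddr = 196 = 0b11000100
  top 2 bits -> l1_idx = 3
  next 3 bits -> l2_idx = 0
  bottom 3 bits -> offset = 4

Answer: 3 0 4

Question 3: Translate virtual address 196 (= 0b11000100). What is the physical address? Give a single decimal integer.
Answer: 132

Derivation:
vaddr = 196 = 0b11000100
Split: l1_idx=3, l2_idx=0, offset=4
L1[3] = 1
L2[1][0] = 16
paddr = 16 * 8 + 4 = 132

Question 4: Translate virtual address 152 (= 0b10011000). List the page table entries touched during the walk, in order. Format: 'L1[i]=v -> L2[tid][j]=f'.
Answer: L1[2]=2 -> L2[2][3]=55

Derivation:
vaddr = 152 = 0b10011000
Split: l1_idx=2, l2_idx=3, offset=0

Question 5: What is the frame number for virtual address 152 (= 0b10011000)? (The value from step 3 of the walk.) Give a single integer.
vaddr = 152: l1_idx=2, l2_idx=3
L1[2] = 2; L2[2][3] = 55

Answer: 55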